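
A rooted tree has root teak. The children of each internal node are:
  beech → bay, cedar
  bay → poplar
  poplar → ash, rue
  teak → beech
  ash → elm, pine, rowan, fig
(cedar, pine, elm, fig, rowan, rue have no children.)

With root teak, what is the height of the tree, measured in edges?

5

The longest root-to-leaf path is teak-beech-bay-poplar-ash-elm (5 edges).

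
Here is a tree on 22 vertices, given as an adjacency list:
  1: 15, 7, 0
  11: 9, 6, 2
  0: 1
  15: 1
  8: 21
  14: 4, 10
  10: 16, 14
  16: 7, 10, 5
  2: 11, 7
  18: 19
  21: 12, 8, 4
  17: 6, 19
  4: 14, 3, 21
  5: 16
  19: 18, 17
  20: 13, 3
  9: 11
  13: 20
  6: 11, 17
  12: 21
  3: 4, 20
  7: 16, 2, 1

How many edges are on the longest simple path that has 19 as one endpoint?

Distances from 19 peak at 12, attained at 13.
19-17-6-11-2-7-16-10-14-4-3-20-13

12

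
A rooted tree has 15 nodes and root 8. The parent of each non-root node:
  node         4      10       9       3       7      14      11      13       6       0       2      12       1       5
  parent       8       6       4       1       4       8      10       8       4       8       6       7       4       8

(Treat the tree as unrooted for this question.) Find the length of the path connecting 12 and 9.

The path is 12 – 7 – 4 – 9, which has 3 edges.

3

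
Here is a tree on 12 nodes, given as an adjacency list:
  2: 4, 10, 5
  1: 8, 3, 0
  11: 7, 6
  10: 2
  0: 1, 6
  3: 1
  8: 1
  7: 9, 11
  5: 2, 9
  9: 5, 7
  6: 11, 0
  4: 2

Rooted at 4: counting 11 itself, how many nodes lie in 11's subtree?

6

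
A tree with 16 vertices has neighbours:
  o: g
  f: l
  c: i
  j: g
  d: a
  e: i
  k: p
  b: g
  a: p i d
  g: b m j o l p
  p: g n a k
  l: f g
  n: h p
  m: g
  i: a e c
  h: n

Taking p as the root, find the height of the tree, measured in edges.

f sits deepest: p-g-l-f — 3 edges from the root.

3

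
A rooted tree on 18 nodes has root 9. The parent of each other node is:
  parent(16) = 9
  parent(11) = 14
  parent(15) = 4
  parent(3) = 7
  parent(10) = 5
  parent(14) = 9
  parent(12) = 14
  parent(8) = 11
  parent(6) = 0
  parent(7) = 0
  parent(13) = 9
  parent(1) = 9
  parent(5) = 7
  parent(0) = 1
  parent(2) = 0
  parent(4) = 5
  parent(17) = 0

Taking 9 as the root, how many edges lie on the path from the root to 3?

Path from 9 to 3: 9–1–0–7–3, which has 4 edges.

4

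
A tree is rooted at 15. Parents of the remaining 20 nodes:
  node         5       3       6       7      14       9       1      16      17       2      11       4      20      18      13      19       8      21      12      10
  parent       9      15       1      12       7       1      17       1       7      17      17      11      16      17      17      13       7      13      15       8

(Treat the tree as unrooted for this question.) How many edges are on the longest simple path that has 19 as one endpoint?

Distances from 19 peak at 6, attained at 3.
19–13–17–7–12–15–3

6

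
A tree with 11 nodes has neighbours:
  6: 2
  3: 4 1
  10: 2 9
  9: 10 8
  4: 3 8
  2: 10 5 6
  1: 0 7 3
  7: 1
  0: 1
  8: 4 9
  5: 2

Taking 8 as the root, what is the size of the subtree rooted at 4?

5

Descendants of 4 (including itself): 4, 3, 1, 0, 7. That's 5.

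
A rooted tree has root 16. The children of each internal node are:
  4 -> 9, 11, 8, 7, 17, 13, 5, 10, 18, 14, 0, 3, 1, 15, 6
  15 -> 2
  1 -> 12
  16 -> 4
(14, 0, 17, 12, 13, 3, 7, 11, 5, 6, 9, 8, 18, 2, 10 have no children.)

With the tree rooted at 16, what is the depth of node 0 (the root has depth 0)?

2

Climbing from 0 to the root: 0 → 4 → 16. That's 2 steps.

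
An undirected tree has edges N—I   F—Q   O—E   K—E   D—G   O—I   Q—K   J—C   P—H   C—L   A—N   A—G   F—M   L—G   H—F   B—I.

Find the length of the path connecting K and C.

K - E - O - I - N - A - G - L - C: 8 edges.

8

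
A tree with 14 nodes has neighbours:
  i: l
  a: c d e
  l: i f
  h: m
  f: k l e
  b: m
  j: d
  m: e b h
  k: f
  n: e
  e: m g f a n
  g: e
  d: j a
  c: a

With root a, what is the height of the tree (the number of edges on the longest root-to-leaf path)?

A deepest node is i, reached by a → e → f → l → i.
That path has 4 edges, so the height is 4.

4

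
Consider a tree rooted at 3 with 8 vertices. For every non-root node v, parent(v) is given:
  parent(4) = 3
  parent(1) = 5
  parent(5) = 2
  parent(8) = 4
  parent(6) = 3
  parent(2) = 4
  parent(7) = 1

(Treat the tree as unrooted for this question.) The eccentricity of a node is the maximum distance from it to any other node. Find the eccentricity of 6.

6

The node farthest from 6 is 7, via 6–3–4–2–5–1–7 — 6 edges.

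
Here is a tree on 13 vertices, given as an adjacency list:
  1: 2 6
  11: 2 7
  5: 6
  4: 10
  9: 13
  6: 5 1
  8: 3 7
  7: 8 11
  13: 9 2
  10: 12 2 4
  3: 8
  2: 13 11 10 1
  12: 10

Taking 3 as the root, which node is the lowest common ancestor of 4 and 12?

4's ancestor chain is 4, 10, 2, 11, 7, 8, 3 and 12's is 12, 10, 2, 11, 7, 8, 3; they first meet at 10.

10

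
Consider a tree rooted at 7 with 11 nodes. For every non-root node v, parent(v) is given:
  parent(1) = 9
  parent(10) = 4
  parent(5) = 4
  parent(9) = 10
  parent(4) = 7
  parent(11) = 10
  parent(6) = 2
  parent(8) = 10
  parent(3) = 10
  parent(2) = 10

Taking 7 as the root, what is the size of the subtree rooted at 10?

8

10's subtree: {10, 9, 11, 2, 8, 3, 1, 6}, size 8.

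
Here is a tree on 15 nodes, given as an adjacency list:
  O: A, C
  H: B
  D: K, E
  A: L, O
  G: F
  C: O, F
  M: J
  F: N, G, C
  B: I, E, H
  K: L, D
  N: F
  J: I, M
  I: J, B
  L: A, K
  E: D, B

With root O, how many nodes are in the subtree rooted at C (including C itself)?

4

Descendants of C (including itself): C, F, G, N. That's 4.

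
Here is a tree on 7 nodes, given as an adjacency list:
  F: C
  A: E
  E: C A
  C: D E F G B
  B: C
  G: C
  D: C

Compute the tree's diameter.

3

A longest path is D-C-E-A, with 3 edges.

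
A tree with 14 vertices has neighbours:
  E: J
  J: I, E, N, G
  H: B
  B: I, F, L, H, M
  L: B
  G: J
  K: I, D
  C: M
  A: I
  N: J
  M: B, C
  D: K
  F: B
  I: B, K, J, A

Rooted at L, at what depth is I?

Climbing from I to the root: I → B → L. That's 2 steps.

2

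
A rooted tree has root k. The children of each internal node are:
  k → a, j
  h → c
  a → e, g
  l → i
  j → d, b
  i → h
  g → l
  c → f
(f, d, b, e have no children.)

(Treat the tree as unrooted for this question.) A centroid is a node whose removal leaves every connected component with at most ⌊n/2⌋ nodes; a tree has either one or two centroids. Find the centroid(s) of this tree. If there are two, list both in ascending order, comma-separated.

a, g

Delete a: the remaining components have sizes 6, 4, 1. Max 6 ≤ 6, so a is a centroid.
g is adjacent to a and is also a centroid (the largest component after removing it is likewise 6).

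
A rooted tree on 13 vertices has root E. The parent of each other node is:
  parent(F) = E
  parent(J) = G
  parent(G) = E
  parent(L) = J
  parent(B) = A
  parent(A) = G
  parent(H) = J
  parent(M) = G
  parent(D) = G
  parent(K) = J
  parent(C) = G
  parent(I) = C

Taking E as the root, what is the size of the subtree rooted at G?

11

G's subtree: {G, J, C, D, A, M, K, L, H, I, B}, size 11.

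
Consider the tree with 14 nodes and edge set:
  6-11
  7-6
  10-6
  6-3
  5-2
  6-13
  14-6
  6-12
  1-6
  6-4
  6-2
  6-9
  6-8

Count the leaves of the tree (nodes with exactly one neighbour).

12

Exactly 12 nodes have a single neighbour: 1, 3, 4, 5, 7, 8, 9, 10, 11, 12, 13, 14.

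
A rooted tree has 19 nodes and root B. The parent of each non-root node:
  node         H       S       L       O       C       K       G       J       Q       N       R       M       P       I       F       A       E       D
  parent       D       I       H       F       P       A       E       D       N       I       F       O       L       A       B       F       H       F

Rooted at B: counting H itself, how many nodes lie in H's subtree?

6

H's subtree: {H, L, E, P, G, C}, size 6.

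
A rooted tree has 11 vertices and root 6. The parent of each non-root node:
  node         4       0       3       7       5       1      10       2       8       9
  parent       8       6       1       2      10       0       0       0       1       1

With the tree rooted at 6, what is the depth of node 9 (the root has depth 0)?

3

Climbing from 9 to the root: 9 → 1 → 0 → 6. That's 3 steps.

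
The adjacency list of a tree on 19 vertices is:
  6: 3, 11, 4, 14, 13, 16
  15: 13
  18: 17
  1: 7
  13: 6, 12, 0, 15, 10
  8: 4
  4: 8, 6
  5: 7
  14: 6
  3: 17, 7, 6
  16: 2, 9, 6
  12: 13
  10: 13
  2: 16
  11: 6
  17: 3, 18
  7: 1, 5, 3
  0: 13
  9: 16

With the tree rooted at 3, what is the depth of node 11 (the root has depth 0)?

2

Climbing from 11 to the root: 11 – 6 – 3. That's 2 steps.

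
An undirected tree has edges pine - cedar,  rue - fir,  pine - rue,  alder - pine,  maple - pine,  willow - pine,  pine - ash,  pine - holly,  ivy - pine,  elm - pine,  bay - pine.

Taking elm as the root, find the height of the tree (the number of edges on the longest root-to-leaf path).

3

fir sits deepest: elm–pine–rue–fir — 3 edges from the root.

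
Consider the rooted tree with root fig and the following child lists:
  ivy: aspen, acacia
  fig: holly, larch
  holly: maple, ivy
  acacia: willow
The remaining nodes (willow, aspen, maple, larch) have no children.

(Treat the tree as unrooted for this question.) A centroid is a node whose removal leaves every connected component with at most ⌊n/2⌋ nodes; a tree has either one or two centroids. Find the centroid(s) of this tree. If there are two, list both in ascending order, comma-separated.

holly, ivy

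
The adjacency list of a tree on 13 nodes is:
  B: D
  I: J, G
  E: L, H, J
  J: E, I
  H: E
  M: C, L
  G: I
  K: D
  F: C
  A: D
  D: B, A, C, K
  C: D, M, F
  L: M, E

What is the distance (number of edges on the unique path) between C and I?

5

The path is C–M–L–E–J–I, which has 5 edges.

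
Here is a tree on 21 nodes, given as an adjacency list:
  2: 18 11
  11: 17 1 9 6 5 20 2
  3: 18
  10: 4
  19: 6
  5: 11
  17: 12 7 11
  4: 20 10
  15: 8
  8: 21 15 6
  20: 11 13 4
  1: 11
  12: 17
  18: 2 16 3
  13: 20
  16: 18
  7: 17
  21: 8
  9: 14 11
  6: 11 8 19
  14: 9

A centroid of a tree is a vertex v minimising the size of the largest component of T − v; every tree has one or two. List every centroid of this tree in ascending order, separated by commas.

Removing 11 splits the tree into components of sizes 5, 4, 4, 3, 2, 1, 1; the largest is 5 ≤ ⌊21/2⌋ = 10.
Every other node leaves some component of size > 10, so the centroid is unique.

11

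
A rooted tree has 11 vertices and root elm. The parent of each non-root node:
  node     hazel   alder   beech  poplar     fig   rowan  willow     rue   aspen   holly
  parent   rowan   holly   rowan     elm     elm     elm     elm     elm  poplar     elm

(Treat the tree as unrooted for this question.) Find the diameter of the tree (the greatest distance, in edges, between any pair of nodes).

4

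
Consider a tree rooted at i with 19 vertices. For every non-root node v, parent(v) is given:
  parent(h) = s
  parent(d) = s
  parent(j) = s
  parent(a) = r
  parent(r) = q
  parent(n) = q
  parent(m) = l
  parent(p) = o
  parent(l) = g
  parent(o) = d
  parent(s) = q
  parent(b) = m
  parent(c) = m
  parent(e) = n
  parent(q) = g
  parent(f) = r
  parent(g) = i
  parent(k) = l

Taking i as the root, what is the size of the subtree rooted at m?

3

m's subtree: {m, b, c}, size 3.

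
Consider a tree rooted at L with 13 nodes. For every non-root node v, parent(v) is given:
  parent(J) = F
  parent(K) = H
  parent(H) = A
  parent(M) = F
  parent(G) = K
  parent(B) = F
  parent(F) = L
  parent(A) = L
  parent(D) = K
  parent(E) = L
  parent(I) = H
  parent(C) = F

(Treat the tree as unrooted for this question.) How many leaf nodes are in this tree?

8

Degree-1 nodes: B, C, D, E, G, I, J, M — 8 of them.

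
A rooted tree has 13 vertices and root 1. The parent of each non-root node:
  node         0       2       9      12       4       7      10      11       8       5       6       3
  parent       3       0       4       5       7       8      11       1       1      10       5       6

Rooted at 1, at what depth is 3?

1 – 11 – 10 – 5 – 6 – 3 — 5 edges.

5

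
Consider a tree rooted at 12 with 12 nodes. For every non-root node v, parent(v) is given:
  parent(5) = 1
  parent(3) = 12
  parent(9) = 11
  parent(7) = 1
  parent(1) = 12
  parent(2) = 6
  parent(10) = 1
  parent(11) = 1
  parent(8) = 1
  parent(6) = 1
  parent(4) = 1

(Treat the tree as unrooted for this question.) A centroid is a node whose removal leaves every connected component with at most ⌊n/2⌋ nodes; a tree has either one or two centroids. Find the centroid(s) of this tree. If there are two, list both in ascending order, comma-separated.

1

If 1 is removed the pieces have sizes 2, 2, 2, 1, 1, 1, 1, 1, all ≤ ⌊12/2⌋ = 6.
No neighbour of 1 does as well, so 1 is the unique centroid.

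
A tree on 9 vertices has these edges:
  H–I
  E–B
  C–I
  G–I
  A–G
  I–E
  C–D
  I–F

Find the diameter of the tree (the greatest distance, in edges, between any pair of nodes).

4

A longest path is B – E – I – G – A, with 4 edges.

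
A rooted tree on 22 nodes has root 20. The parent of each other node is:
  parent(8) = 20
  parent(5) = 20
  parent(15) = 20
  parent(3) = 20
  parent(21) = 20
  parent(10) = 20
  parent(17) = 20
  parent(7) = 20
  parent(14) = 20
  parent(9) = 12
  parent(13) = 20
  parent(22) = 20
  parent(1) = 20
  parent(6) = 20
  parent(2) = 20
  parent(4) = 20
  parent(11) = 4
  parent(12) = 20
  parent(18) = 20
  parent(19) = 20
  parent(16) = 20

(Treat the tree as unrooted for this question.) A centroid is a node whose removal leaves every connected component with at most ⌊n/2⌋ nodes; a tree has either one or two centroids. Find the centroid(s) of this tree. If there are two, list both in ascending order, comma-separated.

Delete 20: the remaining components have sizes 2, 2, 1, 1, 1, 1, 1, 1, 1, 1, 1, 1, 1, 1, 1, 1, 1, 1, 1. Max 2 ≤ 11, so 20 is a centroid.
Every other node leaves some component of size > 11, so the centroid is unique.

20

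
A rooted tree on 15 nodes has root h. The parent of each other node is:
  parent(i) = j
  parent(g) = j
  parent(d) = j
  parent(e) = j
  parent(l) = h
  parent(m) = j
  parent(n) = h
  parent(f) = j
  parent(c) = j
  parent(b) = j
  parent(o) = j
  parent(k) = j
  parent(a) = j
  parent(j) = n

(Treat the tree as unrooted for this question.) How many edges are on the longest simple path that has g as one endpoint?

The node farthest from g is l, via g-j-n-h-l — 4 edges.

4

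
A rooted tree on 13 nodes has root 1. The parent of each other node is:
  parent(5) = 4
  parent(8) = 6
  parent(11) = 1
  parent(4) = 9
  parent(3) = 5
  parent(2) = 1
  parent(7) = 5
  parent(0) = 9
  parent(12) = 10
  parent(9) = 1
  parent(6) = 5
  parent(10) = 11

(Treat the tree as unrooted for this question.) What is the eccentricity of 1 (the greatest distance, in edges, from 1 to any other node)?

5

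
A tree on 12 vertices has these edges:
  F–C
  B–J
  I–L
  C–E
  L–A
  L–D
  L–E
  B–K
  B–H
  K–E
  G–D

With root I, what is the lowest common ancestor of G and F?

L

Path G→root: G D L I; path F→root: F C E L I.
First common node: L.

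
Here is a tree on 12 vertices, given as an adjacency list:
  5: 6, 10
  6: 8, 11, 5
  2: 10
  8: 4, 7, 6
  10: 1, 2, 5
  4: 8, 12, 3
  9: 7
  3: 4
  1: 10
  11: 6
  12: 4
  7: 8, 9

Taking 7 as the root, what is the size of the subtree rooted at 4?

3

Descendants of 4 (including itself): 4, 3, 12. That's 3.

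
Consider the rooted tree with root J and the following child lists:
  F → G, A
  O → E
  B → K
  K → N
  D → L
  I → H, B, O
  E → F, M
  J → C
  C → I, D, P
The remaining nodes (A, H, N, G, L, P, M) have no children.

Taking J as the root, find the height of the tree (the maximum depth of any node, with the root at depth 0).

6

The longest root-to-leaf path is J – C – I – O – E – F – G (6 edges).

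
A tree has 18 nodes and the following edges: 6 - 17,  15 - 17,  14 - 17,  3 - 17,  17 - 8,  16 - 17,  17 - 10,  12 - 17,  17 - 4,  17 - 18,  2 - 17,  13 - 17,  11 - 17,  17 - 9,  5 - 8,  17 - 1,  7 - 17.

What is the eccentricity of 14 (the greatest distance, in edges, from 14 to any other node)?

3

The node farthest from 14 is 5, via 14 – 17 – 8 – 5 — 3 edges.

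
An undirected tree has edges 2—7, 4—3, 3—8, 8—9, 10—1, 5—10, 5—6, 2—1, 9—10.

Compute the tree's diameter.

BFS from 4 reaches 7 last, at distance 7; BFS from 7 confirms no node is farther.
Path: 4–3–8–9–10–1–2–7.

7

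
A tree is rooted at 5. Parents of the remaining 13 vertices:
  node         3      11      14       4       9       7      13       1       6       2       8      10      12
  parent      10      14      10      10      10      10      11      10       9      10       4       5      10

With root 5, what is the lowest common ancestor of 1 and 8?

10

1's ancestor chain is 1, 10, 5 and 8's is 8, 4, 10, 5; they first meet at 10.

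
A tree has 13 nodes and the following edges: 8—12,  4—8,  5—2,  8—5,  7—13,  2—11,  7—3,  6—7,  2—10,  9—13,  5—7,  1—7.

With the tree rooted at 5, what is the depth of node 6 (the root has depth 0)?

Climbing from 6 to the root: 6 – 7 – 5. That's 2 steps.

2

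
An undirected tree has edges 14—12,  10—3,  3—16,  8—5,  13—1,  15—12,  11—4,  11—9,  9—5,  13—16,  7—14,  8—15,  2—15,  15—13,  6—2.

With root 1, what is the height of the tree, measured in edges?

A deepest node is 4, reached by 1 → 13 → 15 → 8 → 5 → 9 → 11 → 4.
That path has 7 edges, so the height is 7.

7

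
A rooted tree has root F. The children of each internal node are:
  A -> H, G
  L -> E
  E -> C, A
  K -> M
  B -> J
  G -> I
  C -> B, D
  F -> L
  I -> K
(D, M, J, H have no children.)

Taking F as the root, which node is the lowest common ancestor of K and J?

E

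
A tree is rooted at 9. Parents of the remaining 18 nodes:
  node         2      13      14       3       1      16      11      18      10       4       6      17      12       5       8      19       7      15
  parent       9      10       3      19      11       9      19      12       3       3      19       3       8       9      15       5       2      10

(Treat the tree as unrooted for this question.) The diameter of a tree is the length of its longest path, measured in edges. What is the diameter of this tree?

10

Starting from 7, a farthest node is 18 at distance 10.
One longest path: 7 - 2 - 9 - 5 - 19 - 3 - 10 - 15 - 8 - 12 - 18.
So the diameter is 10.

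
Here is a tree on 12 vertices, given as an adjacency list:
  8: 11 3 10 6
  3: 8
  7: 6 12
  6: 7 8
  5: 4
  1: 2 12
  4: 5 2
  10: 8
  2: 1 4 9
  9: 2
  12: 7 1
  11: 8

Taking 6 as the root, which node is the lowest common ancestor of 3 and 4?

Path 3→root: 3 8 6; path 4→root: 4 2 1 12 7 6.
First common node: 6.

6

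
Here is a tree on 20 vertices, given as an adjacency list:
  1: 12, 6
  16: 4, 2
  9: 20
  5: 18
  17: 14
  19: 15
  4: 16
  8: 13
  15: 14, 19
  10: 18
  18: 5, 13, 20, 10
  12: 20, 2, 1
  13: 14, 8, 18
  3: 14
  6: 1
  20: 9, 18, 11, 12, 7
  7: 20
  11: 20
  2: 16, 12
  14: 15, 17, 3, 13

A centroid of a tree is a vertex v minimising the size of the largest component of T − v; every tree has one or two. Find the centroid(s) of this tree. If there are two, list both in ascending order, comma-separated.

Removing 18 splits the tree into components of sizes 10, 7, 1, 1; the largest is 10 ≤ ⌊20/2⌋ = 10.
20 is adjacent to 18 and is also a centroid (the largest component after removing it is likewise 10).

18, 20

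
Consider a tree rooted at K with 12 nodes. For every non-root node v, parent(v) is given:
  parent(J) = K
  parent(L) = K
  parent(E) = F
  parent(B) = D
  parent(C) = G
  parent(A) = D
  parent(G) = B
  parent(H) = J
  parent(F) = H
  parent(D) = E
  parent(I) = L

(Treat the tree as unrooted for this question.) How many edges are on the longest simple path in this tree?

A longest path is I-L-K-J-H-F-E-D-B-G-C, with 10 edges.

10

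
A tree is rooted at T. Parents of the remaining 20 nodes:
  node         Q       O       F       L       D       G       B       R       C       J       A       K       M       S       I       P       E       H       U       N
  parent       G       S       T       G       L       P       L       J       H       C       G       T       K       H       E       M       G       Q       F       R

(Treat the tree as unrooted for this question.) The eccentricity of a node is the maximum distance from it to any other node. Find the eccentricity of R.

11

The node farthest from R is U, via R–J–C–H–Q–G–P–M–K–T–F–U — 11 edges.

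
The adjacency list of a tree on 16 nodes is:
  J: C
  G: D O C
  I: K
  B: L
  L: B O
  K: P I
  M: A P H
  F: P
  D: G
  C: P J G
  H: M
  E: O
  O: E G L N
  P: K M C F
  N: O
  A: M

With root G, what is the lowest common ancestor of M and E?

G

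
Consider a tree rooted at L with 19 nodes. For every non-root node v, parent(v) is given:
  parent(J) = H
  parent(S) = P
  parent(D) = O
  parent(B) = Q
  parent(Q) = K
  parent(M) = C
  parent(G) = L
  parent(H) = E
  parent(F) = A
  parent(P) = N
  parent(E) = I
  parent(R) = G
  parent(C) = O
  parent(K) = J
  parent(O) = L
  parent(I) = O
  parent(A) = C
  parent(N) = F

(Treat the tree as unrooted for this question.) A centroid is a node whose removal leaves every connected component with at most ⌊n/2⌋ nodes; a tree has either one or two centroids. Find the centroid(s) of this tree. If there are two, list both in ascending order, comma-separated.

O

Delete O: the remaining components have sizes 7, 7, 3, 1. Max 7 ≤ 9, so O is a centroid.
No neighbour of O does as well, so O is the unique centroid.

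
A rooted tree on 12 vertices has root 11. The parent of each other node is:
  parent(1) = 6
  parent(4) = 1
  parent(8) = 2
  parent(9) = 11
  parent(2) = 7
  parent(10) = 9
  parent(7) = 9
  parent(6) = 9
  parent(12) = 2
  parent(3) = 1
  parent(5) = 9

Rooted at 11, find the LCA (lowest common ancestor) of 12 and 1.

12's ancestor chain is 12, 2, 7, 9, 11 and 1's is 1, 6, 9, 11; they first meet at 9.

9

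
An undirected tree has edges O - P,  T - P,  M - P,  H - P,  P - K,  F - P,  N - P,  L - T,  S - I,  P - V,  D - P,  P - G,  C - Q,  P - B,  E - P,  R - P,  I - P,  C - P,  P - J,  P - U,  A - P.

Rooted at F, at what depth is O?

2

Climbing from O to the root: O – P – F. That's 2 steps.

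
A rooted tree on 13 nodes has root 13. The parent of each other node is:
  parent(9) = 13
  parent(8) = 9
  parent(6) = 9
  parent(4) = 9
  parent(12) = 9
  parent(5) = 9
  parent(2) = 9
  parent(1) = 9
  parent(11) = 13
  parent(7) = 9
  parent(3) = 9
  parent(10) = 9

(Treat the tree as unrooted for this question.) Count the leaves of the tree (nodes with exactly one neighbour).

Exactly 11 nodes have a single neighbour: 1, 2, 3, 4, 5, 6, 7, 8, 10, 11, 12.

11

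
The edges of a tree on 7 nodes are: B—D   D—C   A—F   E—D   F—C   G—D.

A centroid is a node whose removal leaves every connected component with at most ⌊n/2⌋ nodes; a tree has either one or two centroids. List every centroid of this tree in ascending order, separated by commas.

D

If D is removed the pieces have sizes 3, 1, 1, 1, all ≤ ⌊7/2⌋ = 3.
No neighbour of D does as well, so D is the unique centroid.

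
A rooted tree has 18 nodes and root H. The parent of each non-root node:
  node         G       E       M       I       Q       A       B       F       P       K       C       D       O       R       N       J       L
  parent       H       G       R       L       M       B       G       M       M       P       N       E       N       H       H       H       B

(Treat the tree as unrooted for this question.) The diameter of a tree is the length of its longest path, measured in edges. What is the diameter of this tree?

BFS from K reaches I last, at distance 8; BFS from I confirms no node is farther.
Path: K - P - M - R - H - G - B - L - I.

8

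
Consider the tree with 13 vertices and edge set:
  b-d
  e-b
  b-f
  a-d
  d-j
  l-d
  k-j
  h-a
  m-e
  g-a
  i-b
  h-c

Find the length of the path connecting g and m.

5

Walking from g: g - a - d - b - e - m. Length 5.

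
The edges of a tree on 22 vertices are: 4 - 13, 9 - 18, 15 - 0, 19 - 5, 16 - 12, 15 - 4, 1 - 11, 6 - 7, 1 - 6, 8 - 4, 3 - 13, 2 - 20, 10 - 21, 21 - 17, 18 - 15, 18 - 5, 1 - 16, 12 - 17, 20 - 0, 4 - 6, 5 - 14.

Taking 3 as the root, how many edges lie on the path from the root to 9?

3 → 13 → 4 → 15 → 18 → 9 — 5 edges.

5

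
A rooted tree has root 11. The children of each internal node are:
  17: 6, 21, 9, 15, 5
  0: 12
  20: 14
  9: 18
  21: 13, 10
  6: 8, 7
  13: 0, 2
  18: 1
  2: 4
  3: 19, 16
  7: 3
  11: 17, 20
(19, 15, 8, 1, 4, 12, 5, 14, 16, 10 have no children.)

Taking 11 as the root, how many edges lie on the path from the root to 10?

3

11–17–21–10 — 3 edges.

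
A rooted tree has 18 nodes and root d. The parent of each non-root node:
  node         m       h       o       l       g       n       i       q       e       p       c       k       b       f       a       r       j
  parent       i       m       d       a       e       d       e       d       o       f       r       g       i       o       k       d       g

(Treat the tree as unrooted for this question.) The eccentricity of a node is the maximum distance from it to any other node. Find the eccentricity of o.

5

Distances from o peak at 5, attained at l.
o-e-g-k-a-l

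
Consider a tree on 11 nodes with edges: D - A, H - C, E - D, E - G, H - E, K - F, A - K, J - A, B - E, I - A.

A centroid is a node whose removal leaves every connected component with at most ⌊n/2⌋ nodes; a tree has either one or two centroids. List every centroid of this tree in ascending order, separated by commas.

D

Removing D splits the tree into components of sizes 5, 5; the largest is 5 ≤ ⌊11/2⌋ = 5.
No neighbour of D does as well, so D is the unique centroid.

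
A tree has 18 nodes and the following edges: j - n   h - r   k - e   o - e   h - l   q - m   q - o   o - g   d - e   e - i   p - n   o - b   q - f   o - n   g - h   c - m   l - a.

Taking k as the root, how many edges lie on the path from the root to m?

Climbing from m to the root: m → q → o → e → k. That's 4 steps.

4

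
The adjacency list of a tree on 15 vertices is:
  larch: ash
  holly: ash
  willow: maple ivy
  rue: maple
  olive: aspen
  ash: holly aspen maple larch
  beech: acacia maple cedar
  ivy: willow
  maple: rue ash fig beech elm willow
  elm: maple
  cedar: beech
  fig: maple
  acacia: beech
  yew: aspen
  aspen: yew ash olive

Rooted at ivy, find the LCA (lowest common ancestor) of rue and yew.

maple

rue's ancestor chain is rue, maple, willow, ivy and yew's is yew, aspen, ash, maple, willow, ivy; they first meet at maple.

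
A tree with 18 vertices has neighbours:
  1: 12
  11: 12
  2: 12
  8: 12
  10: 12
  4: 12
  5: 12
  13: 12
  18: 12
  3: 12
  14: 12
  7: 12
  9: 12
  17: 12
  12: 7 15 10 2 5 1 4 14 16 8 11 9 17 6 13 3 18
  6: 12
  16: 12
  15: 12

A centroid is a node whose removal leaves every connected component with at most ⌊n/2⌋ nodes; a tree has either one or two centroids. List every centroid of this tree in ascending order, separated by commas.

Delete 12: the remaining components have sizes 1, 1, 1, 1, 1, 1, 1, 1, 1, 1, 1, 1, 1, 1, 1, 1, 1. Max 1 ≤ 9, so 12 is a centroid.
No neighbour of 12 does as well, so 12 is the unique centroid.

12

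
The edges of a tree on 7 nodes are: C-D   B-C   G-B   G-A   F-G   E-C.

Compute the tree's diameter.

BFS from D reaches A last, at distance 4; BFS from A confirms no node is farther.
Path: D-C-B-G-A.

4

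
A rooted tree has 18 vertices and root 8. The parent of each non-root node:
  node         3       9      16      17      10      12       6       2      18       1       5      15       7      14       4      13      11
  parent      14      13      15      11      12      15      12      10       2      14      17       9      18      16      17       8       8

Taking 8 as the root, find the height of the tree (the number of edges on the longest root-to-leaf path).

A deepest node is 7, reached by 8–13–9–15–12–10–2–18–7.
That path has 8 edges, so the height is 8.

8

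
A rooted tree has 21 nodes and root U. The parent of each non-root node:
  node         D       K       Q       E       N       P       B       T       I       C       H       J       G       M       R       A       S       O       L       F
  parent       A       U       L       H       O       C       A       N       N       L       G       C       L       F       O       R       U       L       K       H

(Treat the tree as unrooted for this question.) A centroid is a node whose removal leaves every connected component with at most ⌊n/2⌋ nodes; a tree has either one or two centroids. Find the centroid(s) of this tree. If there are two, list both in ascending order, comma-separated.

Delete L: the remaining components have sizes 8, 5, 3, 3, 1. Max 8 ≤ 10, so L is a centroid.
Every other node leaves some component of size > 10, so the centroid is unique.

L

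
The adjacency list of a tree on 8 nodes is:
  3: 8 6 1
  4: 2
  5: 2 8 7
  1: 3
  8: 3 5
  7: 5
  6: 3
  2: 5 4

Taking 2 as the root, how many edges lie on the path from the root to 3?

Path from 2 to 3: 2 → 5 → 8 → 3, which has 3 edges.

3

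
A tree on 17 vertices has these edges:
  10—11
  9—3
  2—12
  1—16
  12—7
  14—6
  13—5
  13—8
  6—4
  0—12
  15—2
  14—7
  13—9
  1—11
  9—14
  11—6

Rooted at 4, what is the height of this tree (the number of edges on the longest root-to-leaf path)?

6

A deepest node is 15, reached by 4-6-14-7-12-2-15.
That path has 6 edges, so the height is 6.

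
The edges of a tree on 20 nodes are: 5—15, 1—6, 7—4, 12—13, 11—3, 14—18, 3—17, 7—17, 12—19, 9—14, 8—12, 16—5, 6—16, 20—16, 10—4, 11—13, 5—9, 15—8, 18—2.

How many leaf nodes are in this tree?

The leaves are 1, 2, 10, 19, 20.
That is 5 leaves.

5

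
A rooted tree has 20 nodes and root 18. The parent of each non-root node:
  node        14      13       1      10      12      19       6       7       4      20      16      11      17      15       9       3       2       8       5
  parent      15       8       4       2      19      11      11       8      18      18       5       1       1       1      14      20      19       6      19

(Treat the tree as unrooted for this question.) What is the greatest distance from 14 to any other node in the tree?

A farthest node from 14 is 10 (13, 16, 3, 7 also at distance 6).
The path 14–15–1–11–19–2–10 has 6 edges.

6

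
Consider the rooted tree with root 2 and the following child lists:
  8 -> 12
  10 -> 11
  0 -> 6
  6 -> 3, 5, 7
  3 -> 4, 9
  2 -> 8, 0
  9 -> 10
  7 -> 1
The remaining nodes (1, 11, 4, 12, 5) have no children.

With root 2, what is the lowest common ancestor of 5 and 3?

6

Path 5→root: 5 6 0 2; path 3→root: 3 6 0 2.
First common node: 6.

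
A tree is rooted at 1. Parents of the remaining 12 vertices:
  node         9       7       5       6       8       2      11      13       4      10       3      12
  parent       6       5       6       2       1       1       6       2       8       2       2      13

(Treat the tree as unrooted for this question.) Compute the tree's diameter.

6

Starting from 7, a farthest node is 4 at distance 6.
One longest path: 7 - 5 - 6 - 2 - 1 - 8 - 4.
So the diameter is 6.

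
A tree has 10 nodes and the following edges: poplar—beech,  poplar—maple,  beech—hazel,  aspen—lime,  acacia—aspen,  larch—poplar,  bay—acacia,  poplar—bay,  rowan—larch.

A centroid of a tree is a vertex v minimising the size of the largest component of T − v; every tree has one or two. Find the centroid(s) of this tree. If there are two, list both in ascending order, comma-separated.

Removing poplar splits the tree into components of sizes 4, 2, 2, 1; the largest is 4 ≤ ⌊10/2⌋ = 5.
No neighbour of poplar does as well, so poplar is the unique centroid.

poplar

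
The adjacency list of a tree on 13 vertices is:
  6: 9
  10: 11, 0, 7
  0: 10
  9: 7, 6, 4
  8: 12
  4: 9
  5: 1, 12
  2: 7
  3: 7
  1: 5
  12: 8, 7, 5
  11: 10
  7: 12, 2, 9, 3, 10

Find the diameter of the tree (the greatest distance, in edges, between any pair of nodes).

Starting from 1, a farthest node is 4 at distance 5.
One longest path: 1-5-12-7-9-4.
So the diameter is 5.

5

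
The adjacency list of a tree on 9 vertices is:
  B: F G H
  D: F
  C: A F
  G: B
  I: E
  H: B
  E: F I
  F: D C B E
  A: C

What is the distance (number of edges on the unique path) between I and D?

3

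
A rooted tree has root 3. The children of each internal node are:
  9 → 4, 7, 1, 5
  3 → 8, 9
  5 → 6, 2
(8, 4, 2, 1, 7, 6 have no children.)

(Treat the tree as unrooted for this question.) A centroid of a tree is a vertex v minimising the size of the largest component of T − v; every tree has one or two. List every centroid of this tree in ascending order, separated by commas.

Delete 9: the remaining components have sizes 3, 2, 1, 1, 1. Max 3 ≤ 4, so 9 is a centroid.
Every other node leaves some component of size > 4, so the centroid is unique.

9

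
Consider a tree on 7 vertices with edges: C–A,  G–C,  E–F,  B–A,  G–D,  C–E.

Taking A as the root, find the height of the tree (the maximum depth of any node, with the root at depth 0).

3

F sits deepest: A – C – E – F — 3 edges from the root.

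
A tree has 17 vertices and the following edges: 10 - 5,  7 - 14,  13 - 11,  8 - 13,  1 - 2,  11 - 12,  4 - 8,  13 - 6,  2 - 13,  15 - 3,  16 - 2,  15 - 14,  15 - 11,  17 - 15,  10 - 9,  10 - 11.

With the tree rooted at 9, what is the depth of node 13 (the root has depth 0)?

Climbing from 13 to the root: 13 → 11 → 10 → 9. That's 3 steps.

3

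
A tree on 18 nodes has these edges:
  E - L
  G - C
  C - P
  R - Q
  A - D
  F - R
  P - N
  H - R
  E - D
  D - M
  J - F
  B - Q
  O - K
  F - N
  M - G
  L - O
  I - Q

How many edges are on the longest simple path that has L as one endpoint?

11

The node farthest from L is I (B also at distance 11), via L – E – D – M – G – C – P – N – F – R – Q – I — 11 edges.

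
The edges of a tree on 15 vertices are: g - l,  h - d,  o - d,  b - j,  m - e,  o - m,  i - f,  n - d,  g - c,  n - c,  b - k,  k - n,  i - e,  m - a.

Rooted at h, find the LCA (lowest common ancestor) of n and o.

Path n→root: n d h; path o→root: o d h.
First common node: d.

d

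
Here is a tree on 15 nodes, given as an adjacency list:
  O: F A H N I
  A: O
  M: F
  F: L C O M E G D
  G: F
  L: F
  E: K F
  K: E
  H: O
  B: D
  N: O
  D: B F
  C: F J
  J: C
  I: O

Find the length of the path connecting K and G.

3

Walking from K: K - E - F - G. Length 3.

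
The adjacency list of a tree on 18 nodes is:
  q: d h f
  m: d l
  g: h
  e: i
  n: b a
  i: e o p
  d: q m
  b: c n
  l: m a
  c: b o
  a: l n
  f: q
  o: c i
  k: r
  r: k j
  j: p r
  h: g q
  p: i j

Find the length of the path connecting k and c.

Walking from k: k - r - j - p - i - o - c. Length 6.

6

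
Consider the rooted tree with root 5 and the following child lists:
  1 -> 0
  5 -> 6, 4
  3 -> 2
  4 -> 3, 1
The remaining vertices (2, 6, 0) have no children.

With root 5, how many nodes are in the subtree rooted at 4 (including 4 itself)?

The subtree rooted at 4 contains: 4, 1, 3, 0, 2 — 5 nodes.

5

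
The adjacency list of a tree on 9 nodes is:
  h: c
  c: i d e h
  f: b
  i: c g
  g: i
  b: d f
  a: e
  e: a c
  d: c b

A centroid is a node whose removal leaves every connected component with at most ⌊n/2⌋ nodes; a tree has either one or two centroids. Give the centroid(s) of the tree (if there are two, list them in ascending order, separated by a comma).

Removing c splits the tree into components of sizes 3, 2, 2, 1; the largest is 3 ≤ ⌊9/2⌋ = 4.
No neighbour of c does as well, so c is the unique centroid.

c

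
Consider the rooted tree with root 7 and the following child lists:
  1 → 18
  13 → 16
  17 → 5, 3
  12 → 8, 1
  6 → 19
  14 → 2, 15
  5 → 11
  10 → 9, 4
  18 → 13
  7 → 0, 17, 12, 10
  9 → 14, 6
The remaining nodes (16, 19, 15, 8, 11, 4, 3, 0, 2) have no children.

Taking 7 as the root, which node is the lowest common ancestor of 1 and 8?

12

Ancestors of 1 (toward the root): 1, 12, 7.
Ancestors of 8: 8, 12, 7.
The deepest node appearing in both lists is 12.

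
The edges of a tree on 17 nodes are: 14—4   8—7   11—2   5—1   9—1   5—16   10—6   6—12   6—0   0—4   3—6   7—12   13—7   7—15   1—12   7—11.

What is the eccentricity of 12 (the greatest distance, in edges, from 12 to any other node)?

4

Distances from 12 peak at 4, attained at 14.
12–6–0–4–14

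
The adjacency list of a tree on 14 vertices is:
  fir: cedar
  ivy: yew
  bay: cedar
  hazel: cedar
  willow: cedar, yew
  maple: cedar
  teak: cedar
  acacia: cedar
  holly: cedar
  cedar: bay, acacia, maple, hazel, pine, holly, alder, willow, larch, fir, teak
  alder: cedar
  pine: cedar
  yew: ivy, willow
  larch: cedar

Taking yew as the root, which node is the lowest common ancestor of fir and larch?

cedar

fir's ancestor chain is fir, cedar, willow, yew and larch's is larch, cedar, willow, yew; they first meet at cedar.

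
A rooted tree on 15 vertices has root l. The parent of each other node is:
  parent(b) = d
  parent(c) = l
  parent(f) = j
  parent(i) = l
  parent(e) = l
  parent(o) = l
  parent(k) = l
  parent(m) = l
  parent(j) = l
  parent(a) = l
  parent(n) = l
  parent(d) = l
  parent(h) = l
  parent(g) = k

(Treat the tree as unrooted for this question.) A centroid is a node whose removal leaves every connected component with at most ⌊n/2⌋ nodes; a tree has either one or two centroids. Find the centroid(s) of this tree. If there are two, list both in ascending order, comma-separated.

Removing l splits the tree into components of sizes 2, 2, 2, 1, 1, 1, 1, 1, 1, 1, 1; the largest is 2 ≤ ⌊15/2⌋ = 7.
Every other node leaves some component of size > 7, so the centroid is unique.

l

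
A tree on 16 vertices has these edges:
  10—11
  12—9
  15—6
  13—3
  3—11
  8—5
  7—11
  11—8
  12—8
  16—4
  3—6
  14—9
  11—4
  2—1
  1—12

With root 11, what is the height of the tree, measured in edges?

A deepest node is 14, reached by 11 – 8 – 12 – 9 – 14.
That path has 4 edges, so the height is 4.

4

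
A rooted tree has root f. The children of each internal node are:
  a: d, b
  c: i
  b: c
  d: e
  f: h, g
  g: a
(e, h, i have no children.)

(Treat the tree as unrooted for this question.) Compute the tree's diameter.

6

Starting from h, a farthest node is i at distance 6.
One longest path: h–f–g–a–b–c–i.
So the diameter is 6.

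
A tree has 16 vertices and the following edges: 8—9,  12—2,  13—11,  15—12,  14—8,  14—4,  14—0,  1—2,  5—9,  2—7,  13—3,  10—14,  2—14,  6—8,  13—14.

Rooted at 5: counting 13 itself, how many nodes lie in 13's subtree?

3

The subtree rooted at 13 contains: 13, 11, 3 — 3 nodes.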